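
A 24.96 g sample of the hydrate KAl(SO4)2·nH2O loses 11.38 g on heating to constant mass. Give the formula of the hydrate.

Mass of anhydrous KAl(SO4)2 = 24.96 − 11.38 = 13.58 g
mol H2O = 11.38 / 18.02 = 0.6315
Molar mass of KAl(SO4)2 = 258.22 g/mol → mol KAl(SO4)2 = 13.58 / 258.22 = 0.05259
n = 0.6315 / 0.05259 = 12.01 ≈ 12 → KAl(SO4)2·12H2O

KAl(SO4)2·12H2O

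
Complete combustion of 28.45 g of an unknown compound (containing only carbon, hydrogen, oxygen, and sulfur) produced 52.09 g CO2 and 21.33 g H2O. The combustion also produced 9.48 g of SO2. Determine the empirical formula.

mol C = 52.09 / 44.01 = 1.184; mass C = 1.184 × 12.01 = 14.21 g
mol H = 2 × (21.33 / 18.02) = 2.367; mass H = 2.367 × 1.008 = 2.386 g
mol S = 9.48 / 64.07 = 0.1480; mass S = 4.745 g
mass O = 28.45 − (21.35) = 7.104 g → mol O = 0.4440
Smallest is S at 0.148 mol; normalising gives C 7.999, H 16.000, O 3.001, S 1.000
→ C8H16O3S

C8H16O3S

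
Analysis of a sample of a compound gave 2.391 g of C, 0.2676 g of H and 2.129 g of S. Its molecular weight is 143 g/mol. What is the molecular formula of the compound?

C6H8S2

n(C) = 2.391/12.01 = 0.1991, n(H) = 0.2676/1.008 = 0.2655, n(S) = 2.129/32.07 = 0.06639
Ratios (÷ 0.06639): C 2.999, H 3.999, S 1.000
Ratio ≈ 3:4:1, so the empirical formula is C3H4S
Empirical-formula mass = 72.13 g/mol
n = 143 / 72.13 = 1.98 ≈ 2
Molecular formula = (C3H4S)×2 = C6H8S2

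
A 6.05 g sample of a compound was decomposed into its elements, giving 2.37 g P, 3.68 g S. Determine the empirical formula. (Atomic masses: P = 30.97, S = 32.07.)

P2S3

n(P) = 2.37/30.97 = 0.07653, n(S) = 3.68/32.07 = 0.1147
Smallest is P at 0.07653 mol; normalising gives P 1.000, S 1.499
×2: P 2.00, S 3.00 → P2S3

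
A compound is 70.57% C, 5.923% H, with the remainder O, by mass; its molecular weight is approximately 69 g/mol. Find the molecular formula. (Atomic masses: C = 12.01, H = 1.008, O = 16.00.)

Assume 100 g: 70.57 g C, 5.923 g H, 23.507 g O.
Moles — C: 70.57 / 12.01 = 5.876 mol; H: 5.923 / 1.008 = 5.876 mol; O: 23.507 / 16.00 = 1.469 mol
Smallest is O at 1.469 mol; normalising gives C 3.999, H 3.999, O 1.000
→ C4H4O
Empirical-formula mass = 68.07 g/mol
n = 69 / 68.07 = 1.01 ≈ 1
Molecular formula = empirical formula = C4H4O

C4H4O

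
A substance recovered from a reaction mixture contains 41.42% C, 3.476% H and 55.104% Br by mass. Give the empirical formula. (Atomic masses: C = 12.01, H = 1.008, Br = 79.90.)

Assume 100 g: 41.42 g C, 3.476 g H, 55.104 g Br.
Moles — C: 41.42 / 12.01 = 3.449 mol; H: 3.476 / 1.008 = 3.448 mol; Br: 55.104 / 79.90 = 0.6897 mol
Smallest is Br at 0.6897 mol; normalising gives C 5.001, H 5.000, Br 1.000
≈ 5:5:1 → C5H5Br

C5H5Br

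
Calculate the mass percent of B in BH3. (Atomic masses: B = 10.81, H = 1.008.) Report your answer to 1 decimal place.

Molar mass = 1(10.81) + 3(1.008) = 13.834 g/mol
Mass of B per mole = 1 × 10.81 = 10.810 g
% B = 10.810 / 13.834 × 100 = 78.1%

78.1%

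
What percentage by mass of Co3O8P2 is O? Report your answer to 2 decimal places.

Molar mass = 3(58.93) + 8(16.00) + 2(30.97) = 366.730 g/mol
Mass of O per mole = 8 × 16.00 = 128.000 g
% O = 128.000 / 366.730 × 100 = 34.90%

34.90%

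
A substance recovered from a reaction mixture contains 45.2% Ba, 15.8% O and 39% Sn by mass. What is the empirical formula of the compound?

BaO3Sn

Assume 100 g: 45.2 g Ba, 15.8 g O, 39 g Sn.
n(Ba) = 45.2/137.33 = 0.3291, n(O) = 15.8/16.00 = 0.9875, n(Sn) = 39/118.71 = 0.3285
Ratios (÷ 0.3285): Ba 1.002, O 3.006, Sn 1.000
→ BaO3Sn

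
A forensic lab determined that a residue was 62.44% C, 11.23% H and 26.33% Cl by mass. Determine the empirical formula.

Assume 100 g: 62.44 g C, 11.23 g H, 26.33 g Cl.
Moles — C: 62.44 / 12.01 = 5.199 mol; H: 11.23 / 1.008 = 11.14 mol; Cl: 26.33 / 35.45 = 0.7427 mol
Smallest is Cl at 0.7427 mol; normalising gives C 7.000, H 15.000, Cl 1.000
≈ 7:15:1 → C7H15Cl

C7H15Cl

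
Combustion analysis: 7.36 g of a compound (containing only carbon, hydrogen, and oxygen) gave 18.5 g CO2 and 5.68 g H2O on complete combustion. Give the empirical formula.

C4H6O

mol C = 18.5 / 44.01 = 0.4204; mass C = 0.4204 × 12.01 = 5.049 g
mol H = 2 × (5.68 / 18.02) = 0.6304; mass H = 0.6304 × 1.008 = 0.6355 g
mass O = 7.36 − (5.684) = 1.676 g → mol O = 0.1048
Divide by the smallest (0.1048 mol O): C 4.013, H 6.018, O 1.000
Ratio ≈ 4:6:1, so the empirical formula is C4H6O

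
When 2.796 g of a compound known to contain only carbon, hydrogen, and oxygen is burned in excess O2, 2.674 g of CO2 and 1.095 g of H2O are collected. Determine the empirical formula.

CH2O2

mol C = 2.674 / 44.01 = 0.06076; mass C = 0.06076 × 12.01 = 0.7297 g
mol H = 2 × (1.095 / 18.02) = 0.1215; mass H = 0.1215 × 1.008 = 0.1225 g
mass O = 2.796 − (0.8522) = 1.944 g → mol O = 0.1215
Divide by the smallest (0.06076 mol C): C 1.000, H 2.000, O 1.999
≈ 1:2:2 → CH2O2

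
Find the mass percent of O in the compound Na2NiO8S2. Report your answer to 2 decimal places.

Molar mass = 2(22.99) + 1(58.69) + 8(16.00) + 2(32.07) = 296.810 g/mol
Mass of O per mole = 8 × 16.00 = 128.000 g
% O = 128.000 / 296.810 × 100 = 43.13%

43.13%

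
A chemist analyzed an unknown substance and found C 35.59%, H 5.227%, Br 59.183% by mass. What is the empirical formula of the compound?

Assume 100 g: 35.59 g C, 5.227 g H, 59.183 g Br.
Moles — C: 35.59 / 12.01 = 2.963 mol; H: 5.227 / 1.008 = 5.186 mol; Br: 59.183 / 79.90 = 0.7407 mol
Divide by the smallest (0.7407 mol Br): C 4.001, H 7.001, Br 1.000
≈ 4:7:1 → C4H7Br

C4H7Br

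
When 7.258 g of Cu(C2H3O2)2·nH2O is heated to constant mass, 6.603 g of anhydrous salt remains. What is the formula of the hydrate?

Cu(C2H3O2)2·H2O

Mass of water lost = 7.258 − 6.603 = 0.655 g → 0.655 / 18.02 = 0.03635 mol H2O
Molar mass of Cu(C2H3O2)2 = 181.64 g/mol → mol Cu(C2H3O2)2 = 6.603 / 181.64 = 0.03635
n = 0.03635 / 0.03635 = 1.00 ≈ 1 → Cu(C2H3O2)2·H2O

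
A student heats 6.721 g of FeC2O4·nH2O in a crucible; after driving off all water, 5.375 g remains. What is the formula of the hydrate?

FeC2O4·2H2O

Mass of water lost = 6.721 − 5.375 = 1.346 g → 1.346 / 18.02 = 0.07469 mol H2O
Molar mass of FeC2O4 = 143.87 g/mol → mol FeC2O4 = 5.375 / 143.87 = 0.03736
n = 0.07469 / 0.03736 = 2.00 ≈ 2 → FeC2O4·2H2O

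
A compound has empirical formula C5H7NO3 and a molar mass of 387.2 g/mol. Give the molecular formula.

Empirical-formula mass = 129.12 g/mol
n = 387.2 / 129.12 = 3.00 ≈ 3
Molecular formula = (C5H7NO3)3 = C15H21N3O9

C15H21N3O9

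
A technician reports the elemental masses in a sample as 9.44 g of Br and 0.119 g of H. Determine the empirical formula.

Moles — Br: 9.44 / 79.90 = 0.1181 mol; H: 0.119 / 1.008 = 0.1181 mol
Smallest is H at 0.1181 mol; normalising gives Br 1.001, H 1.000
→ BrH

BrH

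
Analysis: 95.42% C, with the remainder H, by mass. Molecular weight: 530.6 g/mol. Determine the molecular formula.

Assume 100 g: 95.42 g C, 4.58 g H.
C: 95.42 g ÷ 12.01 g/mol = 7.945 mol
H: 4.58 g ÷ 1.008 g/mol = 4.544 mol
Divide by the smallest (4.544 mol H): C 1.749, H 1.000
Scaling by 4: C 6.99, H 4.00 → C7H4
Empirical-formula mass = 88.10 g/mol
n = 530.6 / 88.10 = 6.02 ≈ 6
Molecular formula = (C7H4)×6 = C42H24

C42H24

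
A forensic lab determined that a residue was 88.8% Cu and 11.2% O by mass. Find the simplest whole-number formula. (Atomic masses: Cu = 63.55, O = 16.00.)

Cu2O

Assume 100 g: 88.8 g Cu, 11.2 g O.
Moles — Cu: 88.8 / 63.55 = 1.397 mol; O: 11.2 / 16.00 = 0.7 mol
Ratios (÷ 0.7): Cu 1.996, O 1.000
→ Cu2O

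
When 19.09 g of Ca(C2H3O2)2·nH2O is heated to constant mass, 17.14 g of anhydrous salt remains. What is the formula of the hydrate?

Mass of water lost = 19.09 − 17.14 = 1.95 g → 1.95 / 18.02 = 0.1082 mol H2O
Molar mass of Ca(C2H3O2)2 = 158.17 g/mol → mol Ca(C2H3O2)2 = 17.14 / 158.17 = 0.1084
n = 0.1082 / 0.1084 = 1.00 ≈ 1 → Ca(C2H3O2)2·H2O

Ca(C2H3O2)2·H2O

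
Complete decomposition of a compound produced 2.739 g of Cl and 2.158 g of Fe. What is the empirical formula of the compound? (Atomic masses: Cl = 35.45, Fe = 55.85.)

n(Cl) = 2.739/35.45 = 0.07726, n(Fe) = 2.158/55.85 = 0.03864
Ratios (÷ 0.03864): Cl 2.000, Fe 1.000
→ Cl2Fe

Cl2Fe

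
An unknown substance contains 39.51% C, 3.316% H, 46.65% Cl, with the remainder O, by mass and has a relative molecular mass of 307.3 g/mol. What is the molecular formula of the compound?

C10H10Cl4O2

Assume 100 g: 39.51 g C, 3.316 g H, 46.65 g Cl, 10.524 g O.
C: 39.51 g ÷ 12.01 g/mol = 3.29 mol
H: 3.316 g ÷ 1.008 g/mol = 3.29 mol
Cl: 46.65 g ÷ 35.45 g/mol = 1.316 mol
O: 10.524 g ÷ 16.00 g/mol = 0.6577 mol
Divide by the smallest (0.6577 mol O): C 5.002, H 5.001, Cl 2.001, O 1.000
→ C5H5Cl2O
Empirical-formula mass = 151.99 g/mol
n = 307.3 / 151.99 = 2.02 ≈ 2
Molecular formula = (C5H5Cl2O)×2 = C10H10Cl4O2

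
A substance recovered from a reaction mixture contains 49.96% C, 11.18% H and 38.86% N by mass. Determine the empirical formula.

C3H8N2

Assume 100 g: 49.96 g C, 11.18 g H, 38.86 g N.
Moles — C: 49.96 / 12.01 = 4.16 mol; H: 11.18 / 1.008 = 11.09 mol; N: 38.86 / 14.01 = 2.774 mol
Smallest is N at 2.774 mol; normalising gives C 1.500, H 3.999, N 1.000
Scaling by 2: C 3.00, H 8.00, N 2.00 → C3H8N2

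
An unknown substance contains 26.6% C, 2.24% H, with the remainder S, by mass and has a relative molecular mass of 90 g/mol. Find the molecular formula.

C2H2S2

Assume 100 g: 26.6 g C, 2.24 g H, 71.16 g S.
n(C) = 26.6/12.01 = 2.215, n(H) = 2.24/1.008 = 2.222, n(S) = 71.16/32.07 = 2.219
Ratios (÷ 2.215): C 1.000, H 1.003, S 1.002
→ CHS
Empirical-formula mass = 45.09 g/mol
n = 90 / 45.09 = 2.00 ≈ 2
Molecular formula = (CHS)×2 = C2H2S2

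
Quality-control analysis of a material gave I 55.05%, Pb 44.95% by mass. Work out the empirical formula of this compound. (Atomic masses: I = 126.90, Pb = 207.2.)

Assume 100 g: 55.05 g I, 44.95 g Pb.
Moles — I: 55.05 / 126.90 = 0.4338 mol; Pb: 44.95 / 207.2 = 0.2169 mol
Divide by the smallest (0.2169 mol Pb): I 2.000, Pb 1.000
≈ 2:1 → I2Pb

I2Pb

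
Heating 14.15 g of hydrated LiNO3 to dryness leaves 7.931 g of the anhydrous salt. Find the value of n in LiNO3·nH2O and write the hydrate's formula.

LiNO3·3H2O

Mass of water lost = 14.15 − 7.931 = 6.219 g → 6.219 / 18.02 = 0.3451 mol H2O
Molar mass of LiNO3 = 68.95 g/mol → mol LiNO3 = 7.931 / 68.95 = 0.115
n = 0.3451 / 0.115 = 3.00 ≈ 3 → LiNO3·3H2O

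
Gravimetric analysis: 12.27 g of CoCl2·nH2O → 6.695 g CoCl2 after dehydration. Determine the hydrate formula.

CoCl2·6H2O

Mass of water lost = 12.27 − 6.695 = 5.575 g → 5.575 / 18.02 = 0.3094 mol H2O
Molar mass of CoCl2 = 129.83 g/mol → mol CoCl2 = 6.695 / 129.83 = 0.05157
n = 0.3094 / 0.05157 = 6.00 ≈ 6 → CoCl2·6H2O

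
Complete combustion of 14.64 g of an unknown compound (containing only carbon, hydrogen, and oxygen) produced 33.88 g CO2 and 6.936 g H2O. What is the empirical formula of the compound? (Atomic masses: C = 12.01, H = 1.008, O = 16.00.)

mol C = 33.88 / 44.01 = 0.7698; mass C = 0.7698 × 12.01 = 9.246 g
mol H = 2 × (6.936 / 18.02) = 0.7698; mass H = 0.7698 × 1.008 = 0.7760 g
mass O = 14.64 − (10.02) = 4.618 g → mol O = 0.2887
Ratios (÷ 0.2887): C 2.667, H 2.667, O 1.000
×3: C 8.00, H 8.00, O 3.00 → C8H8O3

C8H8O3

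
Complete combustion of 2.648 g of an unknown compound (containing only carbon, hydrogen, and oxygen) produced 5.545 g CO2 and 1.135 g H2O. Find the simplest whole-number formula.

C2H2O

mol C = 5.545 / 44.01 = 0.1260; mass C = 0.1260 × 12.01 = 1.513 g
mol H = 2 × (1.135 / 18.02) = 0.1260; mass H = 0.1260 × 1.008 = 0.1270 g
mass O = 2.648 − (1.640) = 1.008 g → mol O = 0.06299
Smallest is O at 0.06299 mol; normalising gives C 2.000, H 2.000, O 1.000
→ C2H2O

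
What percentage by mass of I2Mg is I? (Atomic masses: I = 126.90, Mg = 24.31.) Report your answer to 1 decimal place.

91.3%

Molar mass = 2(126.90) + 1(24.31) = 278.110 g/mol
Mass of I per mole = 2 × 126.90 = 253.800 g
% I = 253.800 / 278.110 × 100 = 91.3%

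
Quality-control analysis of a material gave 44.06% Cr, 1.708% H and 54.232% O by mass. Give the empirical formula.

Assume 100 g: 44.06 g Cr, 1.708 g H, 54.232 g O.
n(Cr) = 44.06/52.00 = 0.8473, n(H) = 1.708/1.008 = 1.694, n(O) = 54.232/16.00 = 3.389
Smallest is Cr at 0.8473 mol; normalising gives Cr 1.000, H 2.000, O 4.000
Ratio ≈ 1:2:4, so the empirical formula is CrH2O4

CrH2O4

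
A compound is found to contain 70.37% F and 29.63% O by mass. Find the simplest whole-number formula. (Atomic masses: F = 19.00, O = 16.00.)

Assume 100 g: 70.37 g F, 29.63 g O.
F: 70.37 g ÷ 19.00 g/mol = 3.704 mol
O: 29.63 g ÷ 16.00 g/mol = 1.852 mol
Smallest is O at 1.852 mol; normalising gives F 2.000, O 1.000
≈ 2:1 → F2O

F2O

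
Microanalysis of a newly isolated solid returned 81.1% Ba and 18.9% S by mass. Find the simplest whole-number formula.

BaS

Assume 100 g: 81.1 g Ba, 18.9 g S.
Ba: 81.1 g ÷ 137.33 g/mol = 0.5905 mol
S: 18.9 g ÷ 32.07 g/mol = 0.5893 mol
Smallest is S at 0.5893 mol; normalising gives Ba 1.002, S 1.000
→ BaS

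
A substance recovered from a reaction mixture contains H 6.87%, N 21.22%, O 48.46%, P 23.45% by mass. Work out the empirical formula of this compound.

H9N2O4P

Assume 100 g: 6.87 g H, 21.22 g N, 48.46 g O, 23.45 g P.
Moles — H: 6.87 / 1.008 = 6.815 mol; N: 21.22 / 14.01 = 1.515 mol; O: 48.46 / 16.00 = 3.029 mol; P: 23.45 / 30.97 = 0.7572 mol
Ratios (÷ 0.7572): H 9.001, N 2.000, O 4.000, P 1.000
Ratio ≈ 9:2:4:1, so the empirical formula is H9N2O4P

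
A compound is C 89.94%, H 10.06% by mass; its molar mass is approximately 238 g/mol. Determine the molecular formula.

Assume 100 g: 89.94 g C, 10.06 g H.
Moles — C: 89.94 / 12.01 = 7.489 mol; H: 10.06 / 1.008 = 9.98 mol
Smallest is C at 7.489 mol; normalising gives C 1.000, H 1.333
×3: C 3.00, H 4.00 → C3H4
Empirical-formula mass = 40.06 g/mol
n = 238 / 40.06 = 5.94 ≈ 6
Molecular formula = (C3H4)×6 = C18H24

C18H24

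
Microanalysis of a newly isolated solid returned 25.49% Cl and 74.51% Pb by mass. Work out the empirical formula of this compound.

Assume 100 g: 25.49 g Cl, 74.51 g Pb.
Moles — Cl: 25.49 / 35.45 = 0.719 mol; Pb: 74.51 / 207.2 = 0.3596 mol
Divide by the smallest (0.3596 mol Pb): Cl 2.000, Pb 1.000
→ Cl2Pb

Cl2Pb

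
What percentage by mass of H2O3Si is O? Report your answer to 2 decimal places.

Molar mass = 2(1.008) + 3(16.00) + 1(28.09) = 78.106 g/mol
Mass of O per mole = 3 × 16.00 = 48.000 g
% O = 48.000 / 78.106 × 100 = 61.45%

61.45%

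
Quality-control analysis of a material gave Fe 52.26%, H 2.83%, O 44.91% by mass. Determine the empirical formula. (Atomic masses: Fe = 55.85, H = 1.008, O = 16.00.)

Assume 100 g: 52.26 g Fe, 2.83 g H, 44.91 g O.
Fe: 52.26 g ÷ 55.85 g/mol = 0.9357 mol
H: 2.83 g ÷ 1.008 g/mol = 2.808 mol
O: 44.91 g ÷ 16.00 g/mol = 2.807 mol
Smallest is Fe at 0.9357 mol; normalising gives Fe 1.000, H 3.000, O 3.000
→ FeH3O3

FeH3O3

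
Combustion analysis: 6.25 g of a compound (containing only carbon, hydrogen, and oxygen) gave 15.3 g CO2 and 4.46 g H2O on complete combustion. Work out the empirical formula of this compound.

mol C = 15.3 / 44.01 = 0.3476; mass C = 0.3476 × 12.01 = 4.175 g
mol H = 2 × (4.46 / 18.02) = 0.4950; mass H = 0.4950 × 1.008 = 0.4990 g
mass O = 6.25 − (4.674) = 1.576 g → mol O = 0.09849
Divide by the smallest (0.09849 mol O): C 3.530, H 5.026, O 1.000
Scaling by 2: C 7.06, H 10.05, O 2.00 → C7H10O2

C7H10O2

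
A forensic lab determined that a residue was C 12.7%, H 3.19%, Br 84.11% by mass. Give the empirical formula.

Assume 100 g: 12.7 g C, 3.19 g H, 84.11 g Br.
Moles — C: 12.7 / 12.01 = 1.057 mol; H: 3.19 / 1.008 = 3.165 mol; Br: 84.11 / 79.90 = 1.053 mol
Smallest is Br at 1.053 mol; normalising gives C 1.005, H 3.006, Br 1.000
Ratio ≈ 1:3:1, so the empirical formula is CH3Br

CH3Br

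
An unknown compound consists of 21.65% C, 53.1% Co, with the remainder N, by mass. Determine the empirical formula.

Assume 100 g: 21.65 g C, 53.1 g Co, 25.25 g N.
Moles — C: 21.65 / 12.01 = 1.803 mol; Co: 53.1 / 58.93 = 0.9011 mol; N: 25.25 / 14.01 = 1.802 mol
Smallest is Co at 0.9011 mol; normalising gives C 2.001, Co 1.000, N 2.000
≈ 2:1:2 → C2CoN2

C2CoN2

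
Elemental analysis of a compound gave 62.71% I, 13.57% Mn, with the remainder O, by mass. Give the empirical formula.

I2MnO6

Assume 100 g: 62.71 g I, 13.57 g Mn, 23.72 g O.
n(I) = 62.71/126.90 = 0.4942, n(Mn) = 13.57/54.94 = 0.247, n(O) = 23.72/16.00 = 1.482
Divide by the smallest (0.247 mol Mn): I 2.001, Mn 1.000, O 6.002
≈ 2:1:6 → I2MnO6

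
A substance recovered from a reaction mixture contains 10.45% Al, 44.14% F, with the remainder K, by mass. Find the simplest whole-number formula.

Assume 100 g: 10.45 g Al, 44.14 g F, 45.41 g K.
Moles — Al: 10.45 / 26.98 = 0.3873 mol; F: 44.14 / 19.00 = 2.323 mol; K: 45.41 / 39.10 = 1.161 mol
Smallest is Al at 0.3873 mol; normalising gives Al 1.000, F 5.998, K 2.998
→ AlF6K3

AlF6K3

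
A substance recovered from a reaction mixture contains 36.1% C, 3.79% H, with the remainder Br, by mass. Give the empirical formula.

Assume 100 g: 36.1 g C, 3.79 g H, 60.11 g Br.
Moles — C: 36.1 / 12.01 = 3.006 mol; H: 3.79 / 1.008 = 3.76 mol; Br: 60.11 / 79.90 = 0.7523 mol
Smallest is Br at 0.7523 mol; normalising gives C 3.995, H 4.998, Br 1.000
→ C4H5Br

C4H5Br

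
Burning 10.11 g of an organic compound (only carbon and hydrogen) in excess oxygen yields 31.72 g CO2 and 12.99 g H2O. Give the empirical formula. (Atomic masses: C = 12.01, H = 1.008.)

mol C = 31.72 / 44.01 = 0.7207; mass C = 0.7207 × 12.01 = 8.656 g
mol H = 2 × (12.99 / 18.02) = 1.442; mass H = 1.442 × 1.008 = 1.453 g
Smallest is C at 0.7207 mol; normalising gives C 1.000, H 2.000
≈ 1:2 → CH2

CH2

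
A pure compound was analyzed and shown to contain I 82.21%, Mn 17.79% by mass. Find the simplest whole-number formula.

I2Mn

Assume 100 g: 82.21 g I, 17.79 g Mn.
Moles — I: 82.21 / 126.90 = 0.6478 mol; Mn: 17.79 / 54.94 = 0.3238 mol
Ratios (÷ 0.3238): I 2.001, Mn 1.000
→ I2Mn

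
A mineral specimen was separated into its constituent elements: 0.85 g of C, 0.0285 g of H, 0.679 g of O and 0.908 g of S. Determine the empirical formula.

Moles — C: 0.85 / 12.01 = 0.07077 mol; H: 0.0285 / 1.008 = 0.02827 mol; O: 0.679 / 16.00 = 0.04244 mol; S: 0.908 / 32.07 = 0.02831 mol
Smallest is H at 0.02827 mol; normalising gives C 2.503, H 1.000, O 1.501, S 1.001
Multiply by 2: C 5.01, H 2.00, O 3.00, S 2.00 → C5H2O3S2

C5H2O3S2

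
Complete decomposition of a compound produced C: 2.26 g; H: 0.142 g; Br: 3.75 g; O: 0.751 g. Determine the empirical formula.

C: 2.26 g ÷ 12.01 g/mol = 0.1882 mol
H: 0.142 g ÷ 1.008 g/mol = 0.1409 mol
Br: 3.75 g ÷ 79.90 g/mol = 0.04693 mol
O: 0.751 g ÷ 16.00 g/mol = 0.04694 mol
Smallest is Br at 0.04693 mol; normalising gives C 4.009, H 3.002, Br 1.000, O 1.000
→ C4H3BrO

C4H3BrO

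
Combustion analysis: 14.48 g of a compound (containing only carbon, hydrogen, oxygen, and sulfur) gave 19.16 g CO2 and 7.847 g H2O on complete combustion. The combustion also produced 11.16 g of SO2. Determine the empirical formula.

mol C = 19.16 / 44.01 = 0.4354; mass C = 0.4354 × 12.01 = 5.229 g
mol H = 2 × (7.847 / 18.02) = 0.8709; mass H = 0.8709 × 1.008 = 0.8779 g
mol S = 11.16 / 64.07 = 0.1742; mass S = 5.586 g
mass O = 14.48 − (11.69) = 2.787 g → mol O = 0.1742
Smallest is S at 0.1742 mol; normalising gives C 2.499, H 5.000, O 1.000, S 1.000
Scaling by 2: C 5.00, H 10.00, O 2.00, S 2.00 → C5H10O2S2

C5H10O2S2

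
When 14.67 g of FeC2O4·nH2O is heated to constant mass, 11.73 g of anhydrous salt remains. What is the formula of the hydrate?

FeC2O4·2H2O

Mass of water lost = 14.67 − 11.73 = 2.94 g → 2.94 / 18.02 = 0.1632 mol H2O
Molar mass of FeC2O4 = 143.87 g/mol → mol FeC2O4 = 11.73 / 143.87 = 0.08153
n = 0.1632 / 0.08153 = 2.00 ≈ 2 → FeC2O4·2H2O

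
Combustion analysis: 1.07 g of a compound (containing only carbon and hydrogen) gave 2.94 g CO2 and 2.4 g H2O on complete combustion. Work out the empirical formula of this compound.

CH4

mol C = 2.94 / 44.01 = 0.06680; mass C = 0.06680 × 12.01 = 0.8023 g
mol H = 2 × (2.4 / 18.02) = 0.2664; mass H = 0.2664 × 1.008 = 0.2685 g
Smallest is C at 0.0668 mol; normalising gives C 1.000, H 3.987
≈ 1:4 → CH4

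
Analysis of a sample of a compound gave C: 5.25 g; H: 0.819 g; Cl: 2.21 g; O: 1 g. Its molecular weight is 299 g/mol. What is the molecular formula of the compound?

Moles — C: 5.25 / 12.01 = 0.4371 mol; H: 0.819 / 1.008 = 0.8125 mol; Cl: 2.21 / 35.45 = 0.06234 mol; O: 1 / 16.00 = 0.0625 mol
Divide by the smallest (0.06234 mol Cl): C 7.012, H 13.033, Cl 1.000, O 1.003
≈ 7:13:1:1 → C7H13ClO
Empirical-formula mass = 148.62 g/mol
n = 299 / 148.62 = 2.01 ≈ 2
Molecular formula = (C7H13ClO)×2 = C14H26Cl2O2

C14H26Cl2O2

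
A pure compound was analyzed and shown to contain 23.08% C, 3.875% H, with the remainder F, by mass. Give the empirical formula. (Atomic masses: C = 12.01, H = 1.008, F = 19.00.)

Assume 100 g: 23.08 g C, 3.875 g H, 73.045 g F.
n(C) = 23.08/12.01 = 1.922, n(H) = 3.875/1.008 = 3.844, n(F) = 73.045/19.00 = 3.844
Divide by the smallest (1.922 mol C): C 1.000, H 2.000, F 2.001
→ CH2F2

CH2F2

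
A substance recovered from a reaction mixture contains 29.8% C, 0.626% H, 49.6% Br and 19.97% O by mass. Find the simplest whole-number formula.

C4HBrO2

Assume 100 g: 29.8 g C, 0.626 g H, 49.6 g Br, 19.97 g O.
Moles — C: 29.8 / 12.01 = 2.481 mol; H: 0.626 / 1.008 = 0.621 mol; Br: 49.6 / 79.90 = 0.6208 mol; O: 19.97 / 16.00 = 1.248 mol
Smallest is Br at 0.6208 mol; normalising gives C 3.997, H 1.000, Br 1.000, O 2.011
→ C4HBrO2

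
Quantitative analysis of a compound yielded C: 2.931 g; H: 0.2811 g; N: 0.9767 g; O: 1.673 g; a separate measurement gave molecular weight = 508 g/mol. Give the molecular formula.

Moles — C: 2.931 / 12.01 = 0.244 mol; H: 0.2811 / 1.008 = 0.2789 mol; N: 0.9767 / 14.01 = 0.06971 mol; O: 1.673 / 16.00 = 0.1046 mol
Ratios (÷ 0.06971): C 3.501, H 4.000, N 1.000, O 1.500
Multiply by 2: C 7.00, H 8.00, N 2.00, O 3.00 → C7H8N2O3
Empirical-formula mass = 168.15 g/mol
n = 508 / 168.15 = 3.02 ≈ 3
Molecular formula = (C7H8N2O3)×3 = C21H24N6O9

C21H24N6O9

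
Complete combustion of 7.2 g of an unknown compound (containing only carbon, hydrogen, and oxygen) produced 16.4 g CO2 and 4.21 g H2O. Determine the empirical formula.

mol C = 16.4 / 44.01 = 0.3726; mass C = 0.3726 × 12.01 = 4.475 g
mol H = 2 × (4.21 / 18.02) = 0.4673; mass H = 0.4673 × 1.008 = 0.4710 g
mass O = 7.2 − (4.946) = 2.254 g → mol O = 0.1408
Divide by the smallest (0.1408 mol O): C 2.646, H 3.317, O 1.000
×3: C 7.94, H 9.95, O 3.00 → C8H10O3

C8H10O3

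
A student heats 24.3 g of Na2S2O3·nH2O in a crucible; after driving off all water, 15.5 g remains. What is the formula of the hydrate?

Na2S2O3·5H2O

Mass of water lost = 24.3 − 15.5 = 8.8 g → 8.8 / 18.02 = 0.4883 mol H2O
Molar mass of Na2S2O3 = 158.12 g/mol → mol Na2S2O3 = 15.5 / 158.12 = 0.09803
n = 0.4883 / 0.09803 = 4.98 ≈ 5 → Na2S2O3·5H2O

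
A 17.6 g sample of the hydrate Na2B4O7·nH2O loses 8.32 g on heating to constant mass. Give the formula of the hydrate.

Na2B4O7·10H2O

Mass of anhydrous Na2B4O7 = 17.6 − 8.32 = 9.28 g
mol H2O = 8.32 / 18.02 = 0.4617
Molar mass of Na2B4O7 = 201.22 g/mol → mol Na2B4O7 = 9.28 / 201.22 = 0.04612
n = 0.4617 / 0.04612 = 10.01 ≈ 10 → Na2B4O7·10H2O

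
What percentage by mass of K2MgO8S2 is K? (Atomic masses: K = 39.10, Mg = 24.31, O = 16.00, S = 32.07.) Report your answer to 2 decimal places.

Molar mass = 2(39.10) + 1(24.31) + 8(16.00) + 2(32.07) = 294.650 g/mol
Mass of K per mole = 2 × 39.10 = 78.200 g
% K = 78.200 / 294.650 × 100 = 26.54%

26.54%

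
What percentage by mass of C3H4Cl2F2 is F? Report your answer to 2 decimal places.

Molar mass = 3(12.01) + 4(1.008) + 2(35.45) + 2(19.00) = 148.962 g/mol
Mass of F per mole = 2 × 19.00 = 38.000 g
% F = 38.000 / 148.962 × 100 = 25.51%

25.51%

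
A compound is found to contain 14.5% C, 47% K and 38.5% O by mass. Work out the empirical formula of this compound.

Assume 100 g: 14.5 g C, 47 g K, 38.5 g O.
Moles — C: 14.5 / 12.01 = 1.207 mol; K: 47 / 39.10 = 1.202 mol; O: 38.5 / 16.00 = 2.406 mol
Smallest is K at 1.202 mol; normalising gives C 1.004, K 1.000, O 2.002
→ CKO2

CKO2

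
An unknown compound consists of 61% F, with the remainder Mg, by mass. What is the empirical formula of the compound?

Assume 100 g: 61 g F, 39 g Mg.
Moles — F: 61 / 19.00 = 3.211 mol; Mg: 39 / 24.31 = 1.604 mol
Divide by the smallest (1.604 mol Mg): F 2.001, Mg 1.000
→ F2Mg

F2Mg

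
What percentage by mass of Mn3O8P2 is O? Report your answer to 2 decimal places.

36.08%

Molar mass = 3(54.94) + 8(16.00) + 2(30.97) = 354.760 g/mol
Mass of O per mole = 8 × 16.00 = 128.000 g
% O = 128.000 / 354.760 × 100 = 36.08%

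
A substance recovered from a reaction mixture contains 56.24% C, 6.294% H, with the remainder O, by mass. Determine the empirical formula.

C6H8O3

Assume 100 g: 56.24 g C, 6.294 g H, 37.466 g O.
C: 56.24 g ÷ 12.01 g/mol = 4.683 mol
H: 6.294 g ÷ 1.008 g/mol = 6.244 mol
O: 37.466 g ÷ 16.00 g/mol = 2.342 mol
Divide by the smallest (2.342 mol O): C 2.000, H 2.667, O 1.000
Scaling by 3: C 6.00, H 8.00, O 3.00 → C6H8O3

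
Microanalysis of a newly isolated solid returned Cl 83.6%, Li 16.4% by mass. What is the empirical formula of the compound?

Assume 100 g: 83.6 g Cl, 16.4 g Li.
Moles — Cl: 83.6 / 35.45 = 2.358 mol; Li: 16.4 / 6.94 = 2.363 mol
Divide by the smallest (2.358 mol Cl): Cl 1.000, Li 1.002
≈ 1:1 → ClLi

ClLi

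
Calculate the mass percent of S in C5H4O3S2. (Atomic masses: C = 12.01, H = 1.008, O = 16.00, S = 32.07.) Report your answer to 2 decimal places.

36.40%

Molar mass = 5(12.01) + 4(1.008) + 3(16.00) + 2(32.07) = 176.222 g/mol
Mass of S per mole = 2 × 32.07 = 64.140 g
% S = 64.140 / 176.222 × 100 = 36.40%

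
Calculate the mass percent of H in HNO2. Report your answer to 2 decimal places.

2.14%

Molar mass = 1(1.008) + 1(14.01) + 2(16.00) = 47.018 g/mol
Mass of H per mole = 1 × 1.008 = 1.008 g
% H = 1.008 / 47.018 × 100 = 2.14%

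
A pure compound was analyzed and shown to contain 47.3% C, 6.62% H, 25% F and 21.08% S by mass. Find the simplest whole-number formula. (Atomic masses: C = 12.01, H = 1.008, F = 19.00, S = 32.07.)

Assume 100 g: 47.3 g C, 6.62 g H, 25 g F, 21.08 g S.
n(C) = 47.3/12.01 = 3.938, n(H) = 6.62/1.008 = 6.567, n(F) = 25/19.00 = 1.316, n(S) = 21.08/32.07 = 0.6573
Ratios (÷ 0.6573): C 5.992, H 9.991, F 2.002, S 1.000
Ratio ≈ 6:10:2:1, so the empirical formula is C6H10F2S

C6H10F2S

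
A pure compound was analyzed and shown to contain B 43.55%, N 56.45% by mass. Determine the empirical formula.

Assume 100 g: 43.55 g B, 56.45 g N.
Moles — B: 43.55 / 10.81 = 4.029 mol; N: 56.45 / 14.01 = 4.029 mol
Smallest is B at 4.029 mol; normalising gives B 1.000, N 1.000
→ BN

BN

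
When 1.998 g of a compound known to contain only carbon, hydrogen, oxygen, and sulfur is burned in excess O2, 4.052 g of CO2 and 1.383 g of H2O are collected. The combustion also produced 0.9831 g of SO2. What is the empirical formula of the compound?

mol C = 4.052 / 44.01 = 0.09207; mass C = 0.09207 × 12.01 = 1.106 g
mol H = 2 × (1.383 / 18.02) = 0.1535; mass H = 0.1535 × 1.008 = 0.1547 g
mol S = 0.9831 / 64.07 = 0.01534; mass S = 0.4921 g
mass O = 1.998 − (1.753) = 0.2454 g → mol O = 0.01534
Ratios (÷ 0.01534): C 6.002, H 10.007, O 1.000, S 1.000
Ratio ≈ 6:10:1:1, so the empirical formula is C6H10OS

C6H10OS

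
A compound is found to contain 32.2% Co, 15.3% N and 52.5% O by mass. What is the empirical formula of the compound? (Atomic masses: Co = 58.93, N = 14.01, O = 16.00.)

Assume 100 g: 32.2 g Co, 15.3 g N, 52.5 g O.
Co: 32.2 g ÷ 58.93 g/mol = 0.5464 mol
N: 15.3 g ÷ 14.01 g/mol = 1.092 mol
O: 52.5 g ÷ 16.00 g/mol = 3.281 mol
Ratios (÷ 0.5464): Co 1.000, N 1.999, O 6.005
→ CoN2O6

CoN2O6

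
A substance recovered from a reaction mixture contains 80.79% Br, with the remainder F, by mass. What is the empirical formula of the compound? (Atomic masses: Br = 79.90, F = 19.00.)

Assume 100 g: 80.79 g Br, 19.21 g F.
n(Br) = 80.79/79.90 = 1.011, n(F) = 19.21/19.00 = 1.011
Divide by the smallest (1.011 mol F): Br 1.000, F 1.000
≈ 1:1 → BrF

BrF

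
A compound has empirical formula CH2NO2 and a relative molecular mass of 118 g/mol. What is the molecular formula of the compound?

Empirical-formula mass = 60.04 g/mol
n = 118 / 60.04 = 1.97 ≈ 2
Molecular formula = (CH2NO2)2 = C2H4N2O4

C2H4N2O4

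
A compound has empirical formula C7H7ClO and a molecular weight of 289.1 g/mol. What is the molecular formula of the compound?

Empirical-formula mass = 142.58 g/mol
n = 289.1 / 142.58 = 2.03 ≈ 2
Molecular formula = (C7H7ClO)2 = C14H14Cl2O2

C14H14Cl2O2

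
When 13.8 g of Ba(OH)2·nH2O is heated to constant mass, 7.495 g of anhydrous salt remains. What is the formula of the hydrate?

Ba(OH)2·8H2O

Mass of water lost = 13.8 − 7.495 = 6.305 g → 6.305 / 18.02 = 0.3499 mol H2O
Molar mass of Ba(OH)2 = 171.35 g/mol → mol Ba(OH)2 = 7.495 / 171.35 = 0.04374
n = 0.3499 / 0.04374 = 8.00 ≈ 8 → Ba(OH)2·8H2O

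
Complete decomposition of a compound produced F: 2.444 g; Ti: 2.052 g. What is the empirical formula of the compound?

F3Ti

Moles — F: 2.444 / 19.00 = 0.1286 mol; Ti: 2.052 / 47.87 = 0.04287 mol
Ratios (÷ 0.04287): F 3.001, Ti 1.000
Ratio ≈ 3:1, so the empirical formula is F3Ti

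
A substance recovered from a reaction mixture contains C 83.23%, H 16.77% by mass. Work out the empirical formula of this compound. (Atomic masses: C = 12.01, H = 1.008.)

C5H12

Assume 100 g: 83.23 g C, 16.77 g H.
C: 83.23 g ÷ 12.01 g/mol = 6.93 mol
H: 16.77 g ÷ 1.008 g/mol = 16.64 mol
Divide by the smallest (6.93 mol C): C 1.000, H 2.401
Scaling by 5: C 5.00, H 12.00 → C5H12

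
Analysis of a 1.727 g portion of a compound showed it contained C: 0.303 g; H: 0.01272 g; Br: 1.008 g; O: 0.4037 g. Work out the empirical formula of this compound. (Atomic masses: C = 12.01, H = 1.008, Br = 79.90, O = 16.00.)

Moles — C: 0.303 / 12.01 = 0.02523 mol; H: 0.01272 / 1.008 = 0.01262 mol; Br: 1.008 / 79.90 = 0.01262 mol; O: 0.4037 / 16.00 = 0.02523 mol
Divide by the smallest (0.01262 mol Br): C 2.000, H 1.000, Br 1.000, O 2.000
Ratio ≈ 2:1:1:2, so the empirical formula is C2HBrO2

C2HBrO2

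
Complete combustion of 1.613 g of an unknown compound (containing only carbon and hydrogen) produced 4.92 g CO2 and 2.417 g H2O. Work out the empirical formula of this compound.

mol C = 4.92 / 44.01 = 0.1118; mass C = 0.1118 × 12.01 = 1.343 g
mol H = 2 × (2.417 / 18.02) = 0.2683; mass H = 0.2683 × 1.008 = 0.2704 g
Divide by the smallest (0.1118 mol C): C 1.000, H 2.400
×5: C 5.00, H 12.00 → C5H12

C5H12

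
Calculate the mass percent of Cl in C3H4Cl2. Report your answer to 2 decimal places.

Molar mass = 3(12.01) + 4(1.008) + 2(35.45) = 110.962 g/mol
Mass of Cl per mole = 2 × 35.45 = 70.900 g
% Cl = 70.900 / 110.962 × 100 = 63.90%

63.90%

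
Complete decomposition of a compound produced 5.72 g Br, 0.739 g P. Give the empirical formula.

Br: 5.72 g ÷ 79.90 g/mol = 0.07159 mol
P: 0.739 g ÷ 30.97 g/mol = 0.02386 mol
Smallest is P at 0.02386 mol; normalising gives Br 3.000, P 1.000
→ Br3P

Br3P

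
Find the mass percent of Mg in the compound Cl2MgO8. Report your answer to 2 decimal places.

Molar mass = 2(35.45) + 1(24.31) + 8(16.00) = 223.210 g/mol
Mass of Mg per mole = 1 × 24.31 = 24.310 g
% Mg = 24.310 / 223.210 × 100 = 10.89%

10.89%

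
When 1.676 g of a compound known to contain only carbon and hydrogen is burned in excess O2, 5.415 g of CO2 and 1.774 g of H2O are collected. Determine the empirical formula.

C5H8

mol C = 5.415 / 44.01 = 0.1230; mass C = 0.1230 × 12.01 = 1.478 g
mol H = 2 × (1.774 / 18.02) = 0.1969; mass H = 0.1969 × 1.008 = 0.1985 g
Divide by the smallest (0.123 mol C): C 1.000, H 1.600
Scaling by 5: C 5.00, H 8.00 → C5H8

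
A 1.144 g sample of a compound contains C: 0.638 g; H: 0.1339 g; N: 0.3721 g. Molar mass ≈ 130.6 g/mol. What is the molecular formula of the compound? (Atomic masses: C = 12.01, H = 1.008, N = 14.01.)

C6H15N3

Moles — C: 0.638 / 12.01 = 0.05312 mol; H: 0.1339 / 1.008 = 0.1328 mol; N: 0.3721 / 14.01 = 0.02656 mol
Ratios (÷ 0.02656): C 2.000, H 5.001, N 1.000
Ratio ≈ 2:5:1, so the empirical formula is C2H5N
Empirical-formula mass = 43.07 g/mol
n = 130.6 / 43.07 = 3.03 ≈ 3
Molecular formula = (C2H5N)×3 = C6H15N3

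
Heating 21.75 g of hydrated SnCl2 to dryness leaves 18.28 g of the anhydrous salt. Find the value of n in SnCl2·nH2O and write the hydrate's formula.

Mass of water lost = 21.75 − 18.28 = 3.47 g → 3.47 / 18.02 = 0.1926 mol H2O
Molar mass of SnCl2 = 189.61 g/mol → mol SnCl2 = 18.28 / 189.61 = 0.09641
n = 0.1926 / 0.09641 = 2.00 ≈ 2 → SnCl2·2H2O

SnCl2·2H2O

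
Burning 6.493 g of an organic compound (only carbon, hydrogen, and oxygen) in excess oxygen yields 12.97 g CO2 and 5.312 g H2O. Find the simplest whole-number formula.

mol C = 12.97 / 44.01 = 0.2947; mass C = 0.2947 × 12.01 = 3.539 g
mol H = 2 × (5.312 / 18.02) = 0.5896; mass H = 0.5896 × 1.008 = 0.5943 g
mass O = 6.493 − (4.134) = 2.359 g → mol O = 0.1475
Ratios (÷ 0.1475): C 1.999, H 3.998, O 1.000
Ratio ≈ 2:4:1, so the empirical formula is C2H4O

C2H4O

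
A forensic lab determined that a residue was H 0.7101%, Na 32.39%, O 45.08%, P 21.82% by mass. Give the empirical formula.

HNa2O4P

Assume 100 g: 0.7101 g H, 32.39 g Na, 45.08 g O, 21.82 g P.
n(H) = 0.7101/1.008 = 0.7045, n(Na) = 32.39/22.99 = 1.409, n(O) = 45.08/16.00 = 2.817, n(P) = 21.82/30.97 = 0.7046
Ratios (÷ 0.7045): H 1.000, Na 2.000, O 3.999, P 1.000
→ HNa2O4P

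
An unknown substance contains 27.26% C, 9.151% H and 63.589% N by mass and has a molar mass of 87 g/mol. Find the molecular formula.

Assume 100 g: 27.26 g C, 9.151 g H, 63.589 g N.
n(C) = 27.26/12.01 = 2.27, n(H) = 9.151/1.008 = 9.078, n(N) = 63.589/14.01 = 4.539
Smallest is C at 2.27 mol; normalising gives C 1.000, H 4.000, N 2.000
≈ 1:4:2 → CH4N2
Empirical-formula mass = 44.06 g/mol
n = 87 / 44.06 = 1.97 ≈ 2
Molecular formula = (CH4N2)×2 = C2H8N4

C2H8N4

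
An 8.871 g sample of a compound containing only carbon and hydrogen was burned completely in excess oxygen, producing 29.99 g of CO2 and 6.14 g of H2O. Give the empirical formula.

CH

mol C = 29.99 / 44.01 = 0.6814; mass C = 0.6814 × 12.01 = 8.184 g
mol H = 2 × (6.14 / 18.02) = 0.6815; mass H = 0.6815 × 1.008 = 0.6869 g
Ratios (÷ 0.6814): C 1.000, H 1.000
→ CH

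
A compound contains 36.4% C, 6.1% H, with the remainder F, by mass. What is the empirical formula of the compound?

CH2F

Assume 100 g: 36.4 g C, 6.1 g H, 57.5 g F.
Moles — C: 36.4 / 12.01 = 3.031 mol; H: 6.1 / 1.008 = 6.052 mol; F: 57.5 / 19.00 = 3.026 mol
Divide by the smallest (3.026 mol F): C 1.001, H 2.000, F 1.000
→ CH2F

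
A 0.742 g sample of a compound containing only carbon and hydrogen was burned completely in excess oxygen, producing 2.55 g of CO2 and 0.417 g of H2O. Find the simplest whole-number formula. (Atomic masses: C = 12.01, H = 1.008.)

mol C = 2.55 / 44.01 = 0.05794; mass C = 0.05794 × 12.01 = 0.6959 g
mol H = 2 × (0.417 / 18.02) = 0.04628; mass H = 0.04628 × 1.008 = 0.04665 g
Smallest is H at 0.04628 mol; normalising gives C 1.252, H 1.000
Multiply by 4: C 5.01, H 4.00 → C5H4

C5H4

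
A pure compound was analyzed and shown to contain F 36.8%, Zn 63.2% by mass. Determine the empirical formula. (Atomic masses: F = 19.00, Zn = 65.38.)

Assume 100 g: 36.8 g F, 63.2 g Zn.
F: 36.8 g ÷ 19.00 g/mol = 1.937 mol
Zn: 63.2 g ÷ 65.38 g/mol = 0.9667 mol
Smallest is Zn at 0.9667 mol; normalising gives F 2.004, Zn 1.000
→ F2Zn

F2Zn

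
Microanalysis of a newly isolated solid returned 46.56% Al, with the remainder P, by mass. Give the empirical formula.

Assume 100 g: 46.56 g Al, 53.44 g P.
n(Al) = 46.56/26.98 = 1.726, n(P) = 53.44/30.97 = 1.726
Divide by the smallest (1.726 mol P): Al 1.000, P 1.000
≈ 1:1 → AlP

AlP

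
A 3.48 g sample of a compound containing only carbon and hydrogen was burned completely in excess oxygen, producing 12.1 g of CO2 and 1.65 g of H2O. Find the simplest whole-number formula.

C3H2

mol C = 12.1 / 44.01 = 0.2749; mass C = 0.2749 × 12.01 = 3.302 g
mol H = 2 × (1.65 / 18.02) = 0.1831; mass H = 0.1831 × 1.008 = 0.1846 g
Smallest is H at 0.1831 mol; normalising gives C 1.501, H 1.000
Multiply by 2: C 3.00, H 2.00 → C3H2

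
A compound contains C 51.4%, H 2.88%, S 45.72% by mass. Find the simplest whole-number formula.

C3H2S

Assume 100 g: 51.4 g C, 2.88 g H, 45.72 g S.
n(C) = 51.4/12.01 = 4.28, n(H) = 2.88/1.008 = 2.857, n(S) = 45.72/32.07 = 1.426
Ratios (÷ 1.426): C 3.002, H 2.004, S 1.000
≈ 3:2:1 → C3H2S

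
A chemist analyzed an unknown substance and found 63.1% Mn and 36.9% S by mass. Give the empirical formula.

Assume 100 g: 63.1 g Mn, 36.9 g S.
Moles — Mn: 63.1 / 54.94 = 1.149 mol; S: 36.9 / 32.07 = 1.151 mol
Ratios (÷ 1.149): Mn 1.000, S 1.002
≈ 1:1 → MnS

MnS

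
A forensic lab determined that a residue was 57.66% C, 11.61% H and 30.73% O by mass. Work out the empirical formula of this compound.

C5H12O2

Assume 100 g: 57.66 g C, 11.61 g H, 30.73 g O.
Moles — C: 57.66 / 12.01 = 4.801 mol; H: 11.61 / 1.008 = 11.52 mol; O: 30.73 / 16.00 = 1.921 mol
Ratios (÷ 1.921): C 2.500, H 5.997, O 1.000
Scaling by 2: C 5.00, H 11.99, O 2.00 → C5H12O2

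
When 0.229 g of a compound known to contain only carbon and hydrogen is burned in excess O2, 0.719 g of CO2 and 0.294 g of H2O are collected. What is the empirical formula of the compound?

CH2

mol C = 0.719 / 44.01 = 0.01634; mass C = 0.01634 × 12.01 = 0.1962 g
mol H = 2 × (0.294 / 18.02) = 0.03263; mass H = 0.03263 × 1.008 = 0.03289 g
Ratios (÷ 0.01634): C 1.000, H 1.997
≈ 1:2 → CH2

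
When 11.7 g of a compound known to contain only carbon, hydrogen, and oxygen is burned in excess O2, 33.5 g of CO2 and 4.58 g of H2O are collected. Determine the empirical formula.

mol C = 33.5 / 44.01 = 0.7612; mass C = 0.7612 × 12.01 = 9.142 g
mol H = 2 × (4.58 / 18.02) = 0.5083; mass H = 0.5083 × 1.008 = 0.5124 g
mass O = 11.7 − (9.654) = 2.046 g → mol O = 0.1279
Divide by the smallest (0.1279 mol O): C 5.953, H 3.976, O 1.000
≈ 6:4:1 → C6H4O

C6H4O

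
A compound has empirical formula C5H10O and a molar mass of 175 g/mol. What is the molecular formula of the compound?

C10H20O2

Empirical-formula mass = 86.13 g/mol
n = 175 / 86.13 = 2.03 ≈ 2
Molecular formula = (C5H10O)2 = C10H20O2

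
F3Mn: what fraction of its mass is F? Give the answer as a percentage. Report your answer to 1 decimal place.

50.9%

Molar mass = 3(19.00) + 1(54.94) = 111.940 g/mol
Mass of F per mole = 3 × 19.00 = 57.000 g
% F = 57.000 / 111.940 × 100 = 50.9%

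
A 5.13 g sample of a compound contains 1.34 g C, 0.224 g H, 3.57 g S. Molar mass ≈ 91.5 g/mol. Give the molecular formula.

n(C) = 1.34/12.01 = 0.1116, n(H) = 0.224/1.008 = 0.2222, n(S) = 3.57/32.07 = 0.1113
Smallest is S at 0.1113 mol; normalising gives C 1.002, H 1.996, S 1.000
Ratio ≈ 1:2:1, so the empirical formula is CH2S
Empirical-formula mass = 46.10 g/mol
n = 91.5 / 46.10 = 1.98 ≈ 2
Molecular formula = (CH2S)×2 = C2H4S2

C2H4S2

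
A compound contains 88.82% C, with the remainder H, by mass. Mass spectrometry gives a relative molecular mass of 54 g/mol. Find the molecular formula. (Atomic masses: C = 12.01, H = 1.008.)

C4H6

Assume 100 g: 88.82 g C, 11.18 g H.
C: 88.82 g ÷ 12.01 g/mol = 7.396 mol
H: 11.18 g ÷ 1.008 g/mol = 11.09 mol
Divide by the smallest (7.396 mol C): C 1.000, H 1.500
Multiply by 2: C 2.00, H 3.00 → C2H3
Empirical-formula mass = 27.04 g/mol
n = 54 / 27.04 = 2.00 ≈ 2
Molecular formula = (C2H3)×2 = C4H6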